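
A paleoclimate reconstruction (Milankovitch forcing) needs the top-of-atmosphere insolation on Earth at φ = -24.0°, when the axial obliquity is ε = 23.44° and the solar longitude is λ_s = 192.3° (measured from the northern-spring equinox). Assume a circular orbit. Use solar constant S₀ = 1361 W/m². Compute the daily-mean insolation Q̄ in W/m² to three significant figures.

Q̄ ≈ 418 W/m²

Solar declination: sin δ = sin ε · sin λ_s = sin 23.44° × sin 192.3° = -0.08474, so δ = -4.861°.
cos H₀ = −tan(-24.0°) tan(-4.861°) = -0.0379, H₀ = 1.6087 rad.
Bracket: H₀ sin φ sin δ + cos φ cos δ sin H₀ = 1.6087×-0.40674×-0.08474 + 0.91355×0.99640×0.99928 = 0.055447 + 0.909606 = 0.965053.
Q̄ = (S₀/π) × [bracket] = (1361/π) × 0.965053 = 418.1 W/m².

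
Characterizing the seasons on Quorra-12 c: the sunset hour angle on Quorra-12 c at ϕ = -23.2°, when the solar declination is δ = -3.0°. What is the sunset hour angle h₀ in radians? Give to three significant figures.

cos h₀ = −tan ϕ · tan δ = −tan(-23.2°) × tan(-3.000°) = -0.0225, so h₀ = 1.5933 rad = 91.29°.

h₀ = 1.59 rad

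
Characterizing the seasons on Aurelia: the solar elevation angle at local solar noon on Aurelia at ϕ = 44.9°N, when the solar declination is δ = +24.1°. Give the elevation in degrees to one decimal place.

At local noon the hour angle is zero, so the zenith angle equals |ϕ − δ| = |+44.9° − (+24.100°)| = 20.800°.
Elevation = 90° − 20.800° = 69.2°.

69.2°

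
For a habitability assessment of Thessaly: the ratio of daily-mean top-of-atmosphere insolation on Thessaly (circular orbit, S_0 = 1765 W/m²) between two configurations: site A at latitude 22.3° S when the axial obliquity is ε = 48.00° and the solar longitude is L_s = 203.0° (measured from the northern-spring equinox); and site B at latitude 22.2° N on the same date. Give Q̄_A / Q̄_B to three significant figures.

Q̄_A / Q̄_B ≈ 1.48

— Configuration A (ϕ=-22.3°):
Solar declination: sin δ = sin ε · sin L_s = sin 48.00° × sin 203.0° = -0.29037, so δ = -16.880°.
cos h₀ = −tan(-22.3°) tan(-16.880°) = -0.1245, h₀ = 1.6956 rad.
Bracket: h₀ sin ϕ sin δ + cos ϕ cos δ sin h₀ = 1.6956×-0.37946×-0.29037 + 0.92521×0.95691×0.99223 = 0.186828 + 0.878464 = 1.065292.
Q̄ = (S_0/π) × [bracket] = (1765/π) × 1.065292 = 598.50 W/m².
— Configuration B (ϕ=+22.2°):
cos h₀ = −tan(+22.2°) tan(-16.880°) = 0.1238, h₀ = 1.4466 rad.
Bracket: h₀ sin ϕ sin δ + cos ϕ cos δ sin h₀ = 1.4466×0.37784×-0.29037 + 0.92587×0.95691×0.99230 = -0.158711 + 0.879152 = 0.720441.
Q̄ = (S_0/π) × [bracket] = (1765/π) × 0.720441 = 404.76 W/m².
Ratio Q̄_A / Q̄_B = 598.50 / 404.76 = 1.479.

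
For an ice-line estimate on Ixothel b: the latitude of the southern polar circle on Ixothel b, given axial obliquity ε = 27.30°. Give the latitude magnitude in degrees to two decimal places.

62.70°

The polar circle is the lowest latitude that experiences at least one full rotation of continuous darkness at the northern-summer solstice; it lies at |ϕ| = 90° − ε = 90° − 27.30° = 62.70°.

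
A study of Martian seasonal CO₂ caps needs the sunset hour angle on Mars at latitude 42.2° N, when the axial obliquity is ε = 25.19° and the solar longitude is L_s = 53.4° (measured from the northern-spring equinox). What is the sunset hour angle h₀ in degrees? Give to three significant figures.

h₀ = 109°

Solar declination: sin δ = sin ε · sin L_s = sin 25.19° × sin 53.4° = 0.34170, so δ = +19.980°.
cos h₀ = −tan ϕ · tan δ = −tan(+42.2°) × tan(+19.980°) = -0.3297, so h₀ = 1.9068 rad = 109.25°.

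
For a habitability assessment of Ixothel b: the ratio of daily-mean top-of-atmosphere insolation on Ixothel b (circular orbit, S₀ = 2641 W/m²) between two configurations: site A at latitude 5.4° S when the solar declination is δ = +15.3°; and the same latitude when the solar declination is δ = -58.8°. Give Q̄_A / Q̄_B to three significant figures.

Q̄_A / Q̄_B ≈ 1.42

— Configuration A (φ=-5.4°):
cos H₀ = −tan(-5.4°) tan(+15.300°) = 0.0259, H₀ = 1.5449 rad.
Bracket: H₀ sin φ sin δ + cos φ cos δ sin H₀ = 1.5449×-0.09411×0.26387 + 0.99556×0.96456×0.99967 = -0.038364 + 0.959960 = 0.921596.
Q̄ = (S₀/π) × [bracket] = (2641/π) × 0.921596 = 774.75 W/m².
— Configuration B (φ=-5.4°):
cos H₀ = −tan(-5.4°) tan(-58.800°) = -0.1561, H₀ = 1.7275 rad.
Bracket: H₀ sin φ sin δ + cos φ cos δ sin H₀ = 1.7275×-0.09411×-0.85536 + 0.99556×0.51803×0.98774 = 0.139060 + 0.509407 = 0.648467.
Q̄ = (S₀/π) × [bracket] = (2641/π) × 0.648467 = 545.14 W/m².
Ratio Q̄_A / Q̄_B = 774.75 / 545.14 = 1.421.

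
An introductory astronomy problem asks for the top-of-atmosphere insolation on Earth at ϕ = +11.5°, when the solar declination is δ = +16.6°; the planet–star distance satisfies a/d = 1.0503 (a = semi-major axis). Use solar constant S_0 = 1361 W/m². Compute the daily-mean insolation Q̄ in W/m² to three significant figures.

Q̄ ≈ 492 W/m²

cos h₀ = −tan(+11.5°) tan(+16.600°) = -0.0607, h₀ = 1.6315 rad.
Bracket: h₀ sin ϕ sin δ + cos ϕ cos δ sin h₀ = 1.6315×0.19937×0.28569 + 0.97992×0.95832×0.99816 = 0.092927 + 0.937349 = 1.030276.
Inverse-square distance factor (a/d)² = 1.0503² = 1.103130.
Q̄ = (S_0/π) × 1.103130 × [bracket] = (1361/π) × 1.103130 × 1.030276 = 492.4 W/m².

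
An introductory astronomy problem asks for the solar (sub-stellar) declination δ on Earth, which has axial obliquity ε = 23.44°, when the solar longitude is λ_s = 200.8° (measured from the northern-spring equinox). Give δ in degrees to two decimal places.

δ = -8.12°

sin δ = sin ε · sin λ_s = sin 23.44° × sin 200.8° = -0.141257.
δ = arcsin(-0.141257) = -8.12°.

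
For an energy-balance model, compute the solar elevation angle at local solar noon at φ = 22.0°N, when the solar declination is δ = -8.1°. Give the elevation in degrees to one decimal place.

At local noon the hour angle is zero, so the zenith angle equals |φ − δ| = |+22.0° − (-8.100°)| = 30.100°.
Elevation = 90° − 30.100° = 59.9°.

59.9°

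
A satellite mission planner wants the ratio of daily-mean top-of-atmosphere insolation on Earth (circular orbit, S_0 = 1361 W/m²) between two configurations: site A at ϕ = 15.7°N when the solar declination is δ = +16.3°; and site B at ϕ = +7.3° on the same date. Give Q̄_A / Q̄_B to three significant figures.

Q̄_A / Q̄_B ≈ 1.04

— Configuration A (ϕ=+15.7°):
cos h₀ = −tan(+15.7°) tan(+16.300°) = -0.0822, h₀ = 1.6531 rad.
Bracket: h₀ sin ϕ sin δ + cos ϕ cos δ sin h₀ = 1.6531×0.27060×0.28067 + 0.96269×0.95981×0.99662 = 0.125552 + 0.920876 = 1.046428.
Q̄ = (S_0/π) × [bracket] = (1361/π) × 1.046428 = 453.33 W/m².
— Configuration B (ϕ=+7.3°):
cos h₀ = −tan(+7.3°) tan(+16.300°) = -0.0375, h₀ = 1.6083 rad.
Bracket: h₀ sin ϕ sin δ + cos ϕ cos δ sin h₀ = 1.6083×0.12706×0.28067 + 0.99189×0.95981×0.99930 = 0.057355 + 0.951360 = 1.008715.
Q̄ = (S_0/π) × [bracket] = (1361/π) × 1.008715 = 437.00 W/m².
Ratio Q̄_A / Q̄_B = 453.33 / 437.00 = 1.037.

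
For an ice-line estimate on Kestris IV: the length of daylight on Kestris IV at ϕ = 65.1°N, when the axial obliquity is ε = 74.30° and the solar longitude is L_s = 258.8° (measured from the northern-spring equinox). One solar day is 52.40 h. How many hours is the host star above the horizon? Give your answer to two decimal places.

Solar declination: sin δ = sin ε · sin L_s = sin 74.30° × sin 258.8° = -0.94436, so δ = -70.797°.
cos h₀ = −tan ϕ · tan δ = 6.1852 ≥ 1, so the host star never rises (polar night) and h₀ = 0.
Daylight = 2h₀/(2π) × 52.40 h = (0.0000/π) × 52.40 = 0.00 h.

0.00 h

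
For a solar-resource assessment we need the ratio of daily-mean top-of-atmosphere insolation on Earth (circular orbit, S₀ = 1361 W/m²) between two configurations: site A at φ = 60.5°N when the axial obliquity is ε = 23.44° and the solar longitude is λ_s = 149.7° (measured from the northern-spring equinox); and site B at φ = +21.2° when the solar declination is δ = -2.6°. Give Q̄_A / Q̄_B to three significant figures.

Q̄_A / Q̄_B ≈ 0.871

— Configuration A (φ=+60.5°):
Solar declination: sin δ = sin ε · sin λ_s = sin 23.44° × sin 149.7° = 0.20070, so δ = +11.578°.
cos H₀ = −tan(+60.5°) tan(+11.578°) = -0.3621, H₀ = 1.9413 rad.
Bracket: H₀ sin φ sin δ + cos φ cos δ sin H₀ = 1.9413×0.87036×0.20070 + 0.49242×0.97965×0.93214 = 0.339109 + 0.449664 = 0.788773.
Q̄ = (S₀/π) × [bracket] = (1361/π) × 0.788773 = 341.71 W/m².
— Configuration B (φ=+21.2°):
cos H₀ = −tan(+21.2°) tan(-2.600°) = 0.0176, H₀ = 1.5532 rad.
Bracket: H₀ sin φ sin δ + cos φ cos δ sin H₀ = 1.5532×0.36162×-0.04536 + 0.93232×0.99897×0.99984 = -0.025477 + 0.931211 = 0.905734.
Q̄ = (S₀/π) × [bracket] = (1361/π) × 0.905734 = 392.38 W/m².
Ratio Q̄_A / Q̄_B = 341.71 / 392.38 = 0.8709.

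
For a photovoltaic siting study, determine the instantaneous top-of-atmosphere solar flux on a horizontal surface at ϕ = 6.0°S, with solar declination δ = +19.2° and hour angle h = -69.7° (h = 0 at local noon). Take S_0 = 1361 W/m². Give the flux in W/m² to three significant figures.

397 W/m²

cos θ_z = sin ϕ sin δ + cos ϕ cos δ cos h = -0.034376 + 0.325843 = 0.291467.
Flux = S_0 · cos θ_z = 1361 × 0.291467 = 396.7 W/m².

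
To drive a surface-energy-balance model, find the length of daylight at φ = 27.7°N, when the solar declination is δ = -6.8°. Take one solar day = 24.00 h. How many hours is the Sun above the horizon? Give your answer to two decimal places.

cos H₀ = −tan φ · tan δ = −tan(+27.7°) × tan(-6.800°) = 0.0626, so H₀ = 1.5082 rad = 86.41°.
Daylight = 2H₀/(2π) × 24.00 h = (1.5082/π) × 24.00 = 11.52 h.

11.52 h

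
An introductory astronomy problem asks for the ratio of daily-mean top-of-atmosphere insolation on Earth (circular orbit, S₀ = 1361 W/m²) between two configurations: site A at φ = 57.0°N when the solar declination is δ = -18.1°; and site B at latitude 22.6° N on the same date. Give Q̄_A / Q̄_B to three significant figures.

— Configuration A (φ=+57.0°):
cos H₀ = −tan(+57.0°) tan(-18.100°) = 0.5033, H₀ = 1.0434 rad.
Bracket: H₀ sin φ sin δ + cos φ cos δ sin H₀ = 1.0434×0.83867×-0.31068 + 0.54464×0.95052×0.86411 = -0.271866 + 0.447342 = 0.175476.
Q̄ = (S₀/π) × [bracket] = (1361/π) × 0.175476 = 76.020 W/m².
— Configuration B (φ=+22.6°):
cos H₀ = −tan(+22.6°) tan(-18.100°) = 0.1361, H₀ = 1.4343 rad.
Bracket: H₀ sin φ sin δ + cos φ cos δ sin H₀ = 1.4343×0.38430×-0.31068 + 0.92321×0.95052×0.99070 = -0.171247 + 0.869369 = 0.698122.
Q̄ = (S₀/π) × [bracket] = (1361/π) × 0.698122 = 302.44 W/m².
Ratio Q̄_A / Q̄_B = 76.020 / 302.44 = 0.2514.

Q̄_A / Q̄_B ≈ 0.251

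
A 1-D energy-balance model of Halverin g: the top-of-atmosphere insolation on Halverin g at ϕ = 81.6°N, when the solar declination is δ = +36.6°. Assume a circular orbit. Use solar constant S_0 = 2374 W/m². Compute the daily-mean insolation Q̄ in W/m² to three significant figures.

Q̄ ≈ 1.40e+03 W/m²

cos h₀ = −tan(+81.6°) tan(+36.600°) = -5.0293 ≤ −1 ⇒ polar day, h₀ = π.
Bracket: h₀ sin ϕ sin δ + cos ϕ cos δ sin h₀ = 3.1416×0.98927×0.59622 + 0.14608×0.80282×0.00000 = 1.852987 + 0.000000 = 1.852987.
Q̄ = (S_0/π) × [bracket] = (2374/π) × 1.852987 = 1400 W/m².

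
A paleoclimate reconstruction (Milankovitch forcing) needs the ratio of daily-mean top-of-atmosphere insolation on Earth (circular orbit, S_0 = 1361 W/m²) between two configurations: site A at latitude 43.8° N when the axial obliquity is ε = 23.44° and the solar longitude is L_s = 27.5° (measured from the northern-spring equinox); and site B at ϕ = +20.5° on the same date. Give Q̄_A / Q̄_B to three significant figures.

— Configuration A (ϕ=+43.8°):
Solar declination: sin δ = sin ε · sin L_s = sin 23.44° × sin 27.5° = 0.18368, so δ = +10.584°.
cos h₀ = −tan(+43.8°) tan(+10.584°) = -0.1792, h₀ = 1.7510 rad.
Bracket: h₀ sin ϕ sin δ + cos ϕ cos δ sin h₀ = 1.7510×0.69214×0.18368 + 0.72176×0.98299×0.98381 = 0.222609 + 0.697996 = 0.920605.
Q̄ = (S_0/π) × [bracket] = (1361/π) × 0.920605 = 398.82 W/m².
— Configuration B (ϕ=+20.5°):
cos h₀ = −tan(+20.5°) tan(+10.584°) = -0.0699, h₀ = 1.6407 rad.
Bracket: h₀ sin ϕ sin δ + cos ϕ cos δ sin h₀ = 1.6407×0.35021×0.18368 + 0.93667×0.98299×0.99756 = 0.105541 + 0.918491 = 1.024032.
Q̄ = (S_0/π) × [bracket] = (1361/π) × 1.024032 = 443.63 W/m².
Ratio Q̄_A / Q̄_B = 398.82 / 443.63 = 0.8990.

Q̄_A / Q̄_B ≈ 0.899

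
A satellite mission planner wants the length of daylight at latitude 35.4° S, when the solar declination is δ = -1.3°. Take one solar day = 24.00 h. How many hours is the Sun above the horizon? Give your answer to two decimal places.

12.12 h

cos H₀ = −tan φ · tan δ = −tan(-35.4°) × tan(-1.300°) = -0.0161, so H₀ = 1.5869 rad = 90.92°.
Daylight = 2H₀/(2π) × 24.00 h = (1.5869/π) × 24.00 = 12.12 h.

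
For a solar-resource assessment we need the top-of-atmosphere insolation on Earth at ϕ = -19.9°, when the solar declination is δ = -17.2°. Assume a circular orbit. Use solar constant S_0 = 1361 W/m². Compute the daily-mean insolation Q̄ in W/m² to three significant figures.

cos h₀ = −tan(-19.9°) tan(-17.200°) = -0.1121, h₀ = 1.6831 rad.
Bracket: h₀ sin ϕ sin δ + cos ϕ cos δ sin h₀ = 1.6831×-0.34038×-0.29571 + 0.94029×0.95528×0.99370 = 0.169410 + 0.892581 = 1.061991.
Q̄ = (S_0/π) × [bracket] = (1361/π) × 1.061991 = 460.1 W/m².

Q̄ ≈ 460 W/m²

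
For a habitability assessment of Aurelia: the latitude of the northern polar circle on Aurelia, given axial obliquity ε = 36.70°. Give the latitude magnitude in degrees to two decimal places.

The polar circle is the lowest latitude that experiences at least one full rotation of continuous daylight at the northern-summer solstice; it lies at |φ| = 90° − ε = 90° − 36.70° = 53.30°.

53.30°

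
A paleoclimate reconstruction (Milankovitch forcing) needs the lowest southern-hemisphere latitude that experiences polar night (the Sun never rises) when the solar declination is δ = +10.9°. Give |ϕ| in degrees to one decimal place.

|ϕ| = 79.1°

Polar night requires cos h₀ = −tan ϕ tan δ ≥ 1, i.e. tan ϕ tan δ ≤ −1.
The boundary is |tan ϕ| · |tan δ| = 1, so |ϕ| = 90° − |δ| = 90° − 10.9° = 79.1° in the southern hemisphere.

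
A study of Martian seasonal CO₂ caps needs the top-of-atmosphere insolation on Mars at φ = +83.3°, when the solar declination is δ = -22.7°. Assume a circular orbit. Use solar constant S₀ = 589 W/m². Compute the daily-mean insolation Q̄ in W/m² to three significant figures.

Q̄ ≈ 0.00 W/m²

cos H₀ = −tan(+83.3°) tan(-22.700°) = 3.5609 ≥ 1 ⇒ polar night, H₀ = 0 and Q̄ = 0.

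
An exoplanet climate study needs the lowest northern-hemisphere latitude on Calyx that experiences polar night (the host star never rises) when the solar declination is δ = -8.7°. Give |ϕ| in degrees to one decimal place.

|ϕ| = 81.3°

Polar night requires cos h₀ = −tan ϕ tan δ ≥ 1, i.e. tan ϕ tan δ ≤ −1.
The boundary is |tan ϕ| · |tan δ| = 1, so |ϕ| = 90° − |δ| = 90° − 8.7° = 81.3° in the northern hemisphere.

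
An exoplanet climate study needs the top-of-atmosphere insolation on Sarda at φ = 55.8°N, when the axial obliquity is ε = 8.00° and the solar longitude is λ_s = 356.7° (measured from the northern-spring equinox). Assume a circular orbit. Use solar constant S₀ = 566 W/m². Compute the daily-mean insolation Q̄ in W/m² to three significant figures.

Q̄ ≈ 99.4 W/m²

Solar declination: sin δ = sin ε · sin λ_s = sin 8.00° × sin 356.7° = -0.00801, so δ = -0.459°.
cos H₀ = −tan(+55.8°) tan(-0.459°) = 0.0118, H₀ = 1.5590 rad.
Bracket: H₀ sin φ sin δ + cos φ cos δ sin H₀ = 1.5590×0.82708×-0.00801 + 0.56208×0.99997×0.99993 = -0.010328 + 0.562024 = 0.551696.
Q̄ = (S₀/π) × [bracket] = (566/π) × 0.551696 = 99.40 W/m².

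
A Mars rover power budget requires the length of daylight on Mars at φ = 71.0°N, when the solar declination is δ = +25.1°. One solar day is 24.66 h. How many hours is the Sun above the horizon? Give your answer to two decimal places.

Sunrise equation: cos H₀ = −tan φ · tan δ = -1.3604 ≤ −1, so the Sun never sets (polar day) and H₀ = π.
Daylight = 2H₀/(2π) × 24.66 h = (3.1416/π) × 24.66 = 24.66 h.

24.66 h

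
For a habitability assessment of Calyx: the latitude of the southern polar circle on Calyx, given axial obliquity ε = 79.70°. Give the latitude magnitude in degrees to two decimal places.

10.30°

The polar circle is the lowest latitude that experiences at least one full rotation of continuous darkness at the northern-summer solstice; it lies at |ϕ| = 90° − ε = 90° − 79.70° = 10.30°.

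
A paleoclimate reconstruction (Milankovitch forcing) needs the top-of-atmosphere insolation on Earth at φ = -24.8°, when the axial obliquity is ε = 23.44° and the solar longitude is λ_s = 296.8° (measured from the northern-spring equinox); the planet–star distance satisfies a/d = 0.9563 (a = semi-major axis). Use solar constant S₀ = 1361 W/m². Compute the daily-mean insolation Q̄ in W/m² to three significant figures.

Solar declination: sin δ = sin ε · sin λ_s = sin 23.44° × sin 296.8° = -0.35506, so δ = -20.797°.
cos H₀ = −tan(-24.8°) tan(-20.797°) = -0.1755, H₀ = 1.7472 rad.
Bracket: H₀ sin φ sin δ + cos φ cos δ sin H₀ = 1.7472×-0.41945×-0.35506 + 0.90778×0.93484×0.98448 = 0.260210 + 0.835458 = 1.095668.
Inverse-square distance factor (a/d)² = 0.9563² = 0.914510.
Q̄ = (S₀/π) × 0.914510 × [bracket] = (1361/π) × 0.914510 × 1.095668 = 434.1 W/m².

Q̄ ≈ 434 W/m²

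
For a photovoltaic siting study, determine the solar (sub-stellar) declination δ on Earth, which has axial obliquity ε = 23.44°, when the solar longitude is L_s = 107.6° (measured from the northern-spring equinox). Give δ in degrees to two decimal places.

sin δ = sin ε · sin L_s = sin 23.44° × sin 107.6° = 0.379168.
δ = arcsin(0.379168) = +22.28°.

δ = +22.28°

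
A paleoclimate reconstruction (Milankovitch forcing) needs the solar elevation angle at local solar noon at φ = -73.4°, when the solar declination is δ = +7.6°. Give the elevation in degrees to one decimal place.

9.0°

At local noon the hour angle is zero, so the zenith angle equals |φ − δ| = |-73.4° − (+7.600°)| = 81.000°.
Elevation = 90° − 81.000° = 9.0°.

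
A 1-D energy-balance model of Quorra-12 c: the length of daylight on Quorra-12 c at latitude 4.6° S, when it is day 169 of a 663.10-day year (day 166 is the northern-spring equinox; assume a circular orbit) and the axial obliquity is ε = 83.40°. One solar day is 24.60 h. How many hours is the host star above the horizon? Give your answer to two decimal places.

12.28 h

Solar longitude: L_s = 360° × (169 − 166)/663.10 = 1.629°.
sin δ = sin 83.40° × sin 1.629° = 0.02823, so δ = +1.618°.
cos h₀ = −tan ϕ · tan δ = −tan(-4.6°) × tan(+1.618°) = 0.0023, so h₀ = 1.5685 rad = 89.87°.
Daylight = 2h₀/(2π) × 24.60 h = (1.5685/π) × 24.60 = 12.28 h.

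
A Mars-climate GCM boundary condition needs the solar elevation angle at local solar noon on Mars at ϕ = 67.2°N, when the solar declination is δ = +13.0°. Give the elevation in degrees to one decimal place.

35.8°

At local noon the hour angle is zero, so the zenith angle equals |ϕ − δ| = |+67.2° − (+13.000°)| = 54.200°.
Elevation = 90° − 54.200° = 35.8°.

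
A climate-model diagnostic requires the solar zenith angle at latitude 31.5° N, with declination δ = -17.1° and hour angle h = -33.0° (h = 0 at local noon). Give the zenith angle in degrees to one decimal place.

cos θ_z = sin φ sin δ + cos φ cos δ cos h = -0.153636 + 0.683472 = 0.529836.
θ_z = arccos(0.529836) = 58.0°.

θ_z = 58.0°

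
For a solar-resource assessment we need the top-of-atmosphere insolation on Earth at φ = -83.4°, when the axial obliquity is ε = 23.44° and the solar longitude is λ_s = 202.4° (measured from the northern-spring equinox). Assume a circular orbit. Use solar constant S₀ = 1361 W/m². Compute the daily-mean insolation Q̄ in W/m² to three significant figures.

Solar declination: sin δ = sin ε · sin λ_s = sin 23.44° × sin 202.4° = -0.15159, so δ = -8.719°.
cos H₀ = −tan(-83.4°) tan(-8.719°) = -1.3254 ≤ −1 ⇒ polar day, H₀ = π.
Bracket: H₀ sin φ sin δ + cos φ cos δ sin H₀ = 3.1416×-0.99337×-0.15159 + 0.11494×0.98844×0.00000 = 0.473078 + 0.000000 = 0.473078.
Q̄ = (S₀/π) × [bracket] = (1361/π) × 0.473078 = 204.9 W/m².

Q̄ ≈ 205 W/m²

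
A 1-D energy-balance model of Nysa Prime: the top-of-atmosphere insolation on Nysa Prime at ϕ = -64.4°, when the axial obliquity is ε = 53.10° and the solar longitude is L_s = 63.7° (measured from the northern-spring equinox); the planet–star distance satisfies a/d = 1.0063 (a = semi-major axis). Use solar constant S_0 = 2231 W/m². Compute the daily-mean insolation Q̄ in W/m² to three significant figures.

Solar declination: sin δ = sin ε · sin L_s = sin 53.10° × sin 63.7° = 0.71691, so δ = +45.800°.
cos h₀ = −tan(-64.4°) tan(+45.800°) = 2.1462 ≥ 1 ⇒ polar night, h₀ = 0 and Q̄ = 0.
Inverse-square distance factor (a/d)² = 1.0063² = 1.012640.

Q̄ ≈ 0.00 W/m²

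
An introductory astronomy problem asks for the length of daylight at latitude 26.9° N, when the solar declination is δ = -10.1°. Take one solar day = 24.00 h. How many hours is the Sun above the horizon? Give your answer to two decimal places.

cos H₀ = −tan φ · tan δ = −tan(+26.9°) × tan(-10.100°) = 0.0904, so H₀ = 1.4803 rad = 84.82°.
Daylight = 2H₀/(2π) × 24.00 h = (1.4803/π) × 24.00 = 11.31 h.

11.31 h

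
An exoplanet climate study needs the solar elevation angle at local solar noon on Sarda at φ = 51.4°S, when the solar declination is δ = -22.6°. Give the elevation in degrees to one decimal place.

61.2°

At local noon the hour angle is zero, so the zenith angle equals |φ − δ| = |-51.4° − (-22.600°)| = 28.800°.
Elevation = 90° − 28.800° = 61.2°.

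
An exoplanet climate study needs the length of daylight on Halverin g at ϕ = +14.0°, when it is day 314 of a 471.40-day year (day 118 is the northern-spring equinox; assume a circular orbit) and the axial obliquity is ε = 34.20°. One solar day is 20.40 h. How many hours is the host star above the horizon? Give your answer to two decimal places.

Solar longitude: L_s = 360° × (314 − 118)/471.40 = 149.682°.
sin δ = sin 34.20° × sin 149.682° = 0.28374, so δ = +16.484°.
cos h₀ = −tan ϕ · tan δ = −tan(+14.0°) × tan(+16.484°) = -0.0738, so h₀ = 1.6446 rad = 94.23°.
Daylight = 2h₀/(2π) × 20.40 h = (1.6446/π) × 20.40 = 10.68 h.

10.68 h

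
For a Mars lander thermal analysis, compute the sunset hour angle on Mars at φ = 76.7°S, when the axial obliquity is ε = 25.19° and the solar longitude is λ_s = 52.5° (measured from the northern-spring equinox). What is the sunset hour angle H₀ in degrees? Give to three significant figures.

Solar declination: sin δ = sin ε · sin λ_s = sin 25.19° × sin 52.5° = 0.33767, so δ = +19.735°.
cos H₀ = −tan φ · tan δ = 1.5176 ≥ 1, so the Sun never rises (polar night) and H₀ = 0.

H₀ = 0.00°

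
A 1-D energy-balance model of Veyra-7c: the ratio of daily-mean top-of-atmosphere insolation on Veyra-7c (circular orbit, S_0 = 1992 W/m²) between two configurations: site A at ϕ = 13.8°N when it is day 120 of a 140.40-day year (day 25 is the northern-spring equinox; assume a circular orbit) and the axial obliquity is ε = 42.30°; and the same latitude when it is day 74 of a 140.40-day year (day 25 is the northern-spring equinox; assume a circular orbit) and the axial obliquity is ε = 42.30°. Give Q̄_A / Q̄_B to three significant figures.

Q̄_A / Q̄_B ≈ 0.547

— Configuration A (ϕ=+13.8°):
Solar longitude: L_s = 360° × (120 − 25)/140.40 = 243.590°.
sin δ = sin 42.30° × sin 243.590° = -0.60277, so δ = -37.069°.
cos h₀ = −tan(+13.8°) tan(-37.069°) = 0.1856, h₀ = 1.3842 rad.
Bracket: h₀ sin ϕ sin δ + cos ϕ cos δ sin h₀ = 1.3842×0.23853×-0.60277 + 0.97113×0.79791×0.98263 = -0.199019 + 0.761415 = 0.562396.
Q̄ = (S_0/π) × [bracket] = (1992/π) × 0.562396 = 356.60 W/m².
— Configuration B (ϕ=+13.8°):
Solar longitude: L_s = 360° × (74 − 25)/140.40 = 125.641°.
sin δ = sin 42.30° × sin 125.641° = 0.54695, so δ = +33.158°.
cos h₀ = −tan(+13.8°) tan(+33.158°) = -0.1605, h₀ = 1.7320 rad.
Bracket: h₀ sin ϕ sin δ + cos ϕ cos δ sin h₀ = 1.7320×0.23853×0.54695 + 0.97113×0.83717×0.98704 = 0.225964 + 0.802464 = 1.028428.
Q̄ = (S_0/π) × [bracket] = (1992/π) × 1.028428 = 652.10 W/m².
Ratio Q̄_A / Q̄_B = 356.60 / 652.10 = 0.5468.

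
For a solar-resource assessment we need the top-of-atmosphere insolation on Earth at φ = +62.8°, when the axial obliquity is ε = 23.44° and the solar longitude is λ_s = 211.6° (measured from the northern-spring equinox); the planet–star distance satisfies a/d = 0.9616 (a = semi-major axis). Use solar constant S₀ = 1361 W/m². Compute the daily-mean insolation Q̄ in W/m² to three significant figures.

Solar declination: sin δ = sin ε · sin λ_s = sin 23.44° × sin 211.6° = -0.20844, so δ = -12.031°.
cos H₀ = −tan(+62.8°) tan(-12.031°) = 0.4147, H₀ = 1.1432 rad.
Bracket: H₀ sin φ sin δ + cos φ cos δ sin H₀ = 1.1432×0.88942×-0.20844 + 0.45710×0.97804×0.90997 = -0.211939 + 0.406813 = 0.194874.
Inverse-square distance factor (a/d)² = 0.9616² = 0.924675.
Q̄ = (S₀/π) × 0.924675 × [bracket] = (1361/π) × 0.924675 × 0.194874 = 78.06 W/m².

Q̄ ≈ 78.1 W/m²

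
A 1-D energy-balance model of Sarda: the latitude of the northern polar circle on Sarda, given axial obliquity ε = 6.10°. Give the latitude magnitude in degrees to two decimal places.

83.90°

The polar circle is the lowest latitude that experiences at least one full rotation of continuous daylight at the northern-summer solstice; it lies at |φ| = 90° − ε = 90° − 6.10° = 83.90°.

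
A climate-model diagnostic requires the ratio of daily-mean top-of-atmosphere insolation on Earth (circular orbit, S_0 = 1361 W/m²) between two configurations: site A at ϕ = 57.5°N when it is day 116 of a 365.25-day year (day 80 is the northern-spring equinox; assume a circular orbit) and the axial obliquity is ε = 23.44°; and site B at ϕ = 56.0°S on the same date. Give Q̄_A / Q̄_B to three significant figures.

Q̄_A / Q̄_B ≈ 3.12

— Configuration A (ϕ=+57.5°):
Solar longitude: L_s = 360° × (116 − 80)/365.25 = 35.483°.
sin δ = sin 23.44° × sin 35.483° = 0.23090, so δ = +13.350°.
cos h₀ = −tan(+57.5°) tan(+13.350°) = -0.3725, h₀ = 1.9525 rad.
Bracket: h₀ sin ϕ sin δ + cos ϕ cos δ sin h₀ = 1.9525×0.84339×0.23090 + 0.53730×0.97298×0.92803 = 0.380227 + 0.485158 = 0.865385.
Q̄ = (S_0/π) × [bracket] = (1361/π) × 0.865385 = 374.90 W/m².
— Configuration B (ϕ=-56.0°):
cos h₀ = −tan(-56.0°) tan(+13.350°) = 0.3518, h₀ = 1.2113 rad.
Bracket: h₀ sin ϕ sin δ + cos ϕ cos δ sin h₀ = 1.2113×-0.82904×0.23090 + 0.55919×0.97298×0.93606 = -0.231874 + 0.509292 = 0.277418.
Q̄ = (S_0/π) × [bracket] = (1361/π) × 0.277418 = 120.18 W/m².
Ratio Q̄_A / Q̄_B = 374.90 / 120.18 = 3.119.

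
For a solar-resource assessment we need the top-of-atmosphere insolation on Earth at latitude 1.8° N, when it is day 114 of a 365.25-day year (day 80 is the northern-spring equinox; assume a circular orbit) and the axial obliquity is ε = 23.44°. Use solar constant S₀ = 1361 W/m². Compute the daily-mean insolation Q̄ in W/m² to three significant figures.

Solar longitude: λ_s = 360° × (114 − 80)/365.25 = 33.511°.
sin δ = sin 23.44° × sin 33.511° = 0.21962, so δ = +12.687°.
cos H₀ = −tan(+1.8°) tan(+12.687°) = -0.0071, H₀ = 1.5779 rad.
Bracket: H₀ sin φ sin δ + cos φ cos δ sin H₀ = 1.5779×0.03141×0.21962 + 0.99951×0.97559×0.99997 = 0.010885 + 0.975083 = 0.985968.
Q̄ = (S₀/π) × [bracket] = (1361/π) × 0.985968 = 427.1 W/m².

Q̄ ≈ 427 W/m²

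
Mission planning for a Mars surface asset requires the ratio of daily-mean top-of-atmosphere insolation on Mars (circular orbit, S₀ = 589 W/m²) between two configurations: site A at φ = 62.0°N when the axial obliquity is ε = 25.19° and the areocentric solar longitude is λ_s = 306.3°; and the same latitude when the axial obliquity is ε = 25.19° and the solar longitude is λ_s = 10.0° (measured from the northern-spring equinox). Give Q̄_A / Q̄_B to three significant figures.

Q̄_A / Q̄_B ≈ 0.129

— Configuration A (φ=+62.0°):
sin δ = sin 25.19° × sin 306.3° = -0.34302, so δ = -20.061°.
cos H₀ = −tan(+62.0°) tan(-20.061°) = 0.6868, H₀ = 0.8137 rad.
Bracket: H₀ sin φ sin δ + cos φ cos δ sin H₀ = 0.8137×0.88295×-0.34302 + 0.46947×0.93933×0.72685 = -0.246445 + 0.320532 = 0.074087.
Q̄ = (S₀/π) × [bracket] = (589/π) × 0.074087 = 13.890 W/m².
— Configuration B (φ=+62.0°):
Solar declination: sin δ = sin ε · sin λ_s = sin 25.19° × sin 10.0° = 0.07391, so δ = +4.239°.
cos H₀ = −tan(+62.0°) tan(+4.239°) = -0.1394, H₀ = 1.7106 rad.
Bracket: H₀ sin φ sin δ + cos φ cos δ sin H₀ = 1.7106×0.88295×0.07391 + 0.46947×0.99727×0.99024 = 0.111632 + 0.463619 = 0.575251.
Q̄ = (S₀/π) × [bracket] = (589/π) × 0.575251 = 107.85 W/m².
Ratio Q̄_A / Q̄_B = 13.890 / 107.85 = 0.1288.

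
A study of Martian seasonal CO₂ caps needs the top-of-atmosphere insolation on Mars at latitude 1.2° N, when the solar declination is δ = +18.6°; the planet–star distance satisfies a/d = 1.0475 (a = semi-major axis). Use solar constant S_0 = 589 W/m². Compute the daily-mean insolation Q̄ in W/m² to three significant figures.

cos h₀ = −tan(+1.2°) tan(+18.600°) = -0.0070, h₀ = 1.5778 rad.
Bracket: h₀ sin ϕ sin δ + cos ϕ cos δ sin h₀ = 1.5778×0.02094×0.31896 + 0.99978×0.94777×0.99998 = 0.010538 + 0.947543 = 0.958081.
Inverse-square distance factor (a/d)² = 1.0475² = 1.097256.
Q̄ = (S_0/π) × 1.097256 × [bracket] = (589/π) × 1.097256 × 0.958081 = 197.1 W/m².

Q̄ ≈ 197 W/m²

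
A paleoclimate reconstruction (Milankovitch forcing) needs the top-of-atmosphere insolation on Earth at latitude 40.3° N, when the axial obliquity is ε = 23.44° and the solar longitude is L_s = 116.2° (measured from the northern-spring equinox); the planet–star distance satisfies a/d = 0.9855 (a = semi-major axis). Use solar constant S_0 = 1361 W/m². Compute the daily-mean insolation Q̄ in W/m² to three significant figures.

Q̄ ≈ 468 W/m²

Solar declination: sin δ = sin ε · sin L_s = sin 23.44° × sin 116.2° = 0.35692, so δ = +20.911°.
cos h₀ = −tan(+40.3°) tan(+20.911°) = -0.3240, h₀ = 1.9008 rad.
Bracket: h₀ sin ϕ sin δ + cos ϕ cos δ sin h₀ = 1.9008×0.64679×0.35692 + 0.76267×0.93414×0.94605 = 0.438804 + 0.674004 = 1.112808.
Inverse-square distance factor (a/d)² = 0.9855² = 0.971210.
Q̄ = (S_0/π) × 0.971210 × [bracket] = (1361/π) × 0.971210 × 1.112808 = 468.2 W/m².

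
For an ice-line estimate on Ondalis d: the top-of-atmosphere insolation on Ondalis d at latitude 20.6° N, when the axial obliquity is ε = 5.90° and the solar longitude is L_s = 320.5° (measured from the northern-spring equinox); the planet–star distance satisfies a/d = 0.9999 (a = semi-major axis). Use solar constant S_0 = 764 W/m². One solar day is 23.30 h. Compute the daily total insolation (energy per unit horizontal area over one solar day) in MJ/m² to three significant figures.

Solar declination: sin δ = sin ε · sin L_s = sin 5.90° × sin 320.5° = -0.06538, so δ = -3.749°.
cos h₀ = −tan(+20.6°) tan(-3.749°) = 0.0246, h₀ = 1.5462 rad.
Bracket: h₀ sin ϕ sin δ + cos ϕ cos δ sin h₀ = 1.5462×0.35184×-0.06538 + 0.93606×0.99786×0.99970 = -0.035568 + 0.933777 = 0.898209.
Inverse-square distance factor (a/d)² = 0.9999² = 0.999800.
Q̄ = (S_0/π) × 0.999800 × [bracket] = (764/π) × 0.999800 × 0.898209 = 218.39 W/m².
Daily total = Q̄ × 23.30 h × 3600 s/h = 218.39 × 23.30 × 3600 / 10⁶ = 18.32 MJ/m².

18.3 MJ/m²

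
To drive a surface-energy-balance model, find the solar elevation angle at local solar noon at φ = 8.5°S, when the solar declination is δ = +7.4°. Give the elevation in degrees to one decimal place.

At local noon the hour angle is zero, so the zenith angle equals |φ − δ| = |-8.5° − (+7.400°)| = 15.900°.
Elevation = 90° − 15.900° = 74.1°.

74.1°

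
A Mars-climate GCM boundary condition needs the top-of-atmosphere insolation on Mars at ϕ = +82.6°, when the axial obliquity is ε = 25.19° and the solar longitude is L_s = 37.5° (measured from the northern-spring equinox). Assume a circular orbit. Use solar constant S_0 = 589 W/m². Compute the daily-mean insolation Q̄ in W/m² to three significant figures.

Solar declination: sin δ = sin ε · sin L_s = sin 25.19° × sin 37.5° = 0.25910, so δ = +15.017°.
cos h₀ = −tan(+82.6°) tan(+15.017°) = -2.0655 ≤ −1 ⇒ polar day, h₀ = π.
Bracket: h₀ sin ϕ sin δ + cos ϕ cos δ sin h₀ = 3.1416×0.99167×0.25910 + 0.12880×0.96585×0.00000 = 0.807208 + 0.000000 = 0.807208.
Q̄ = (S_0/π) × [bracket] = (589/π) × 0.807208 = 151.3 W/m².

Q̄ ≈ 151 W/m²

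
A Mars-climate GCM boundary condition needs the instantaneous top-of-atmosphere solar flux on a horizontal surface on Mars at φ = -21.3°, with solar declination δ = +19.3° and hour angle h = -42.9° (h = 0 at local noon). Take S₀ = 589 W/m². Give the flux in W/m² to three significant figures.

cos θ_z = sin φ sin δ + cos φ cos δ cos h = -0.120060 + 0.644148 = 0.524088.
Flux = S₀ · cos θ_z = 589 × 0.524088 = 308.7 W/m².

309 W/m²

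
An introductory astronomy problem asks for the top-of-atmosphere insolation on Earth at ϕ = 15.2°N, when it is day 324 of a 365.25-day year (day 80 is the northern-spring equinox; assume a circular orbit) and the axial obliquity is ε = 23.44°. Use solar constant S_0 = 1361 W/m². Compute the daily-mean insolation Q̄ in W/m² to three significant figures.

Q̄ ≈ 332 W/m²

Solar longitude: L_s = 360° × (324 − 80)/365.25 = 240.493°.
sin δ = sin 23.44° × sin 240.493° = -0.34619, so δ = -20.255°.
cos h₀ = −tan(+15.2°) tan(-20.255°) = 0.1003, h₀ = 1.4704 rad.
Bracket: h₀ sin ϕ sin δ + cos ϕ cos δ sin h₀ = 1.4704×0.26219×-0.34619 + 0.96502×0.93816×0.99496 = -0.133465 + 0.900780 = 0.767315.
Q̄ = (S_0/π) × [bracket] = (1361/π) × 0.767315 = 332.4 W/m².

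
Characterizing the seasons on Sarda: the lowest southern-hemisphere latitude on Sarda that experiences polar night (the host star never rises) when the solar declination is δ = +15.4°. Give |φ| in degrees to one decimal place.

|φ| = 74.6°

Polar night requires cos H₀ = −tan φ tan δ ≥ 1, i.e. tan φ tan δ ≤ −1.
The boundary is |tan φ| · |tan δ| = 1, so |φ| = 90° − |δ| = 90° − 15.4° = 74.6° in the southern hemisphere.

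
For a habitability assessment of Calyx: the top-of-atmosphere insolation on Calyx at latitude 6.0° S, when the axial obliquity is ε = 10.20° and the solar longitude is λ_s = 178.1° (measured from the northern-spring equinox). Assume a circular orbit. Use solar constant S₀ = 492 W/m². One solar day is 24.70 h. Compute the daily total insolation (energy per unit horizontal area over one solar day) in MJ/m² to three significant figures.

Solar declination: sin δ = sin ε · sin λ_s = sin 10.20° × sin 178.1° = 0.00587, so δ = +0.336°.
cos H₀ = −tan(-6.0°) tan(+0.336°) = 0.0006, H₀ = 1.5702 rad.
Bracket: H₀ sin φ sin δ + cos φ cos δ sin H₀ = 1.5702×-0.10453×0.00587 + 0.99452×0.99998×1.00000 = -0.000963 + 0.994500 = 0.993537.
Q̄ = (S₀/π) × [bracket] = (492/π) × 0.993537 = 155.60 W/m².
Daily total = Q̄ × 24.70 h × 3600 s/h = 155.60 × 24.70 × 3600 / 10⁶ = 13.84 MJ/m².

13.8 MJ/m²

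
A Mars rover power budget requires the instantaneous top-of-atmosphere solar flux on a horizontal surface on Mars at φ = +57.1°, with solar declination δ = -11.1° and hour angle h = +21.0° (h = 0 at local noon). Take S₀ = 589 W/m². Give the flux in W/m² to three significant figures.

cos θ_z = sin φ sin δ + cos φ cos δ cos h = -0.161645 + 0.497611 = 0.335966.
Flux = S₀ · cos θ_z = 589 × 0.335966 = 197.9 W/m².

198 W/m²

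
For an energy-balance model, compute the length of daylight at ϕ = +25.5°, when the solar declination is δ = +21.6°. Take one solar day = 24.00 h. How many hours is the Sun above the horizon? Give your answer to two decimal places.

cos h₀ = −tan ϕ · tan δ = −tan(+25.5°) × tan(+21.600°) = -0.1888, so h₀ = 1.7608 rad = 100.89°.
Daylight = 2h₀/(2π) × 24.00 h = (1.7608/π) × 24.00 = 13.45 h.

13.45 h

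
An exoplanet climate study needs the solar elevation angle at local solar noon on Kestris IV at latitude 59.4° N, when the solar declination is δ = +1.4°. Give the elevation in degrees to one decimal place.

At local noon the hour angle is zero, so the zenith angle equals |ϕ − δ| = |+59.4° − (+1.400°)| = 58.000°.
Elevation = 90° − 58.000° = 32.0°.

32.0°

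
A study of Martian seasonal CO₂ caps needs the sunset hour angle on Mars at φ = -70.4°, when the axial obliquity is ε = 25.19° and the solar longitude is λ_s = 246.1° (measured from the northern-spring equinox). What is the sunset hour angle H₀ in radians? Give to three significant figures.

H₀ = 3.14 rad

Solar declination: sin δ = sin ε · sin λ_s = sin 25.19° × sin 246.1° = -0.38913, so δ = -22.900°.
Sunrise equation: cos H₀ = −tan φ · tan δ = -1.1863 ≤ −1, so the Sun never sets (polar day) and H₀ = π.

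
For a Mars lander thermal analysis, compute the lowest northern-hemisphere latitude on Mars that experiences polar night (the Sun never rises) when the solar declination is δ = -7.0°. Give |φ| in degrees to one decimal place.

Polar night requires cos H₀ = −tan φ tan δ ≥ 1, i.e. tan φ tan δ ≤ −1.
The boundary is |tan φ| · |tan δ| = 1, so |φ| = 90° − |δ| = 90° − 7.0° = 83.0° in the northern hemisphere.

|φ| = 83.0°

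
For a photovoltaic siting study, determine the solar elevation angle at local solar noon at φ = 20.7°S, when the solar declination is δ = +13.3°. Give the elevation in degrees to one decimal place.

At local noon the hour angle is zero, so the zenith angle equals |φ − δ| = |-20.7° − (+13.300°)| = 34.000°.
Elevation = 90° − 34.000° = 56.0°.

56.0°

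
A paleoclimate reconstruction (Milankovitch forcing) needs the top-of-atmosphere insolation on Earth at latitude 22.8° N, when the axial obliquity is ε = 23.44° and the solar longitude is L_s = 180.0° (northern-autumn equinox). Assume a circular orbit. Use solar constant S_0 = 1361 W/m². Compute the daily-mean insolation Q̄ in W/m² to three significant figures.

Q̄ ≈ 399 W/m²

Solar declination: sin δ = sin ε · sin L_s = sin 23.44° × sin 180.0° = 0.00000, so δ = +0.000°.
cos h₀ = −tan(+22.8°) tan(+0.000°) = -0.0000, h₀ = 1.5708 rad.
Bracket: h₀ sin ϕ sin δ + cos ϕ cos δ sin h₀ = 1.5708×0.38752×0.00000 + 0.92186×1.00000×1.00000 = 0.000000 + 0.921860 = 0.921860.
Q̄ = (S_0/π) × [bracket] = (1361/π) × 0.921860 = 399.4 W/m².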